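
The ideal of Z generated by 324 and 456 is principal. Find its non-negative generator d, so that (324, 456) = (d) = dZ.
In the PID Z, (a, b) is generated by gcd(a, b). Compute gcd(456, 324) with the extended Euclidean algorithm, tracking rows (r, s, t) with s·456 + t·324 = r:
  row A: (456, 1, 0)   [1·456 + 0·324 = 456]
  row B: (324, 0, 1)   [0·456 + 1·324 = 324]
  456 = 1·324 + 132   → row C = row A − 1·row B = (132, 1, −1)   [check: 1·456 − 1·324 = 132]
  324 = 2·132 + 60   → row D = row B − 2·row C = (60, −2, 3)   [check: −2·456 + 3·324 = 60]
  132 = 2·60 + 12   → row E = row C − 2·row D = (12, 5, −7)   [check: 5·456 − 7·324 = 12]
  60 = 5·12 + 0   → remainder 0, stop. gcd = 12 (last nonzero row E).
So gcd(324, 456) = 12, with Bézout identity 5·456 − 7·324 = 12. Containment (⊇): the Bézout identity exhibits 12 as an element of (324, 456), giving (12) ⊆ (324, 456). Containment (⊆): since 12 | 324 and 12 | 456 (324 = 12·27, 456 = 12·38), every Z-linear combination of 324 and 456 is divisible by 12, so (324, 456) ⊆ (12). Therefore (324, 456) = (12), d = 12.

Final answer: (324, 456) = (12); d = 12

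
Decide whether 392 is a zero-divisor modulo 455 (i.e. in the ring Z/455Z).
YES

gcd(392, 455) = 7 > 1, so 392 is not a unit in Z/455Z. In Z/nZ every nonzero non-unit is a zero-divisor: explicitly, take b = 455/gcd = 65 ≠ 0 (mod 455); then 392·65 = 25480 = 56·455, i.e. 392·65 ≡ 0 (mod 455). So 392 is a zero-divisor.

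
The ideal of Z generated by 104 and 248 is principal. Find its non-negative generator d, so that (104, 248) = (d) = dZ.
(104, 248) = (8); d = 8

In the PID Z, (a, b) is generated by gcd(a, b). Compute gcd(248, 104) with the extended Euclidean algorithm, tracking rows (r, s, t) with s·248 + t·104 = r:
  row A: (248, 1, 0)   [1·248 + 0·104 = 248]
  row B: (104, 0, 1)   [0·248 + 1·104 = 104]
  248 = 2·104 + 40   → row C = row A − 2·row B = (40, 1, −2)   [check: 1·248 − 2·104 = 40]
  104 = 2·40 + 24   → row D = row B − 2·row C = (24, −2, 5)   [check: −2·248 + 5·104 = 24]
  40 = 1·24 + 16   → row E = row C − 1·row D = (16, 3, −7)   [check: 3·248 − 7·104 = 16]
  24 = 1·16 + 8   → row F = row D − 1·row E = (8, −5, 12)   [check: −5·248 + 12·104 = 8]
  16 = 2·8 + 0   → remainder 0, stop. gcd = 8 (last nonzero row F).
So gcd(104, 248) = 8, with Bézout identity −5·248 + 12·104 = 8. Containment (⊇): the Bézout identity exhibits 8 as an element of (104, 248), giving (8) ⊆ (104, 248). Containment (⊆): since 8 | 104 and 8 | 248 (104 = 8·13, 248 = 8·31), every Z-linear combination of 104 and 248 is divisible by 8, so (104, 248) ⊆ (8). Therefore (104, 248) = (8), d = 8.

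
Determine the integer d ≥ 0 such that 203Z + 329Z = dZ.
In the PID Z, (a, b) is generated by gcd(a, b). Compute gcd(329, 203) with the extended Euclidean algorithm, tracking rows (r, s, t) with s·329 + t·203 = r:
  row A: (329, 1, 0)   [1·329 + 0·203 = 329]
  row B: (203, 0, 1)   [0·329 + 1·203 = 203]
  329 = 1·203 + 126   → row C = row A − 1·row B = (126, 1, −1)   [check: 1·329 − 1·203 = 126]
  203 = 1·126 + 77   → row D = row B − 1·row C = (77, −1, 2)   [check: −1·329 + 2·203 = 77]
  126 = 1·77 + 49   → row E = row C − 1·row D = (49, 2, −3)   [check: 2·329 − 3·203 = 49]
  77 = 1·49 + 28   → row F = row D − 1·row E = (28, −3, 5)   [check: −3·329 + 5·203 = 28]
  49 = 1·28 + 21   → row G = row E − 1·row F = (21, 5, −8)   [check: 5·329 − 8·203 = 21]
  28 = 1·21 + 7   → row H = row F − 1·row G = (7, −8, 13)   [check: −8·329 + 13·203 = 7]
  21 = 3·7 + 0   → remainder 0, stop. gcd = 7 (last nonzero row H).
So gcd(203, 329) = 7, with Bézout identity −8·329 + 13·203 = 7. Containment (⊇): the Bézout identity exhibits 7 as an element of (203, 329), giving (7) ⊆ (203, 329). Containment (⊆): since 7 | 203 and 7 | 329 (203 = 7·29, 329 = 7·47), every Z-linear combination of 203 and 329 is divisible by 7, so (203, 329) ⊆ (7). Therefore (203, 329) = (7), d = 7.

Final answer: (203, 329) = (7); d = 7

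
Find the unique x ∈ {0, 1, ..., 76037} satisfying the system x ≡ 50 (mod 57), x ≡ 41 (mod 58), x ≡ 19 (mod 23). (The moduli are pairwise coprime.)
x ≡ 46847 (mod 76038); the representative in [0, 76038) is 46847

The moduli 57, 58, 23 are pairwise coprime, so by the CRT there is a unique solution mod 57·58·23 = 76038.
Solve by successive substitution. Start with x ≡ 50 (mod 57).
  Combine with x ≡ 41 (mod 58): write x = 50 + 57·t and require 50 + 57·t ≡ 41 (mod 58), i.e. 57·t ≡ 41 − 50 ≡ 49 (mod 58). Since 57^(−1) ≡ 57 (mod 58), t ≡ 57·49 ≡ 9 (mod 58). So x ≡ 50 + 57·9 = 563 (mod 3306).
  Combine with x ≡ 19 (mod 23): write x = 563 + 3306·t and require 563 + 3306·t ≡ 19 (mod 23), i.e. 3306·t ≡ 19 − 563 ≡ 8 (mod 23). Since 3306^(−1) ≡ 19 (mod 23) (3306 ≡ 17 (mod 23)), t ≡ 19·8 ≡ 14 (mod 23). So x ≡ 563 + 3306·14 = 46847 (mod 76038).
Unique solution in [0, 76038): x = 46847.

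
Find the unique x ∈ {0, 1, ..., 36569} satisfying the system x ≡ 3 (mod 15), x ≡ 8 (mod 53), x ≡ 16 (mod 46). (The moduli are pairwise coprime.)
x ≡ 4248 (mod 36570); the representative in [0, 36570) is 4248

The moduli 15, 53, 46 are pairwise coprime, so by the CRT there is a unique solution mod 15·53·46 = 36570.
Solve by successive substitution. Start with x ≡ 3 (mod 15).
  Combine with x ≡ 8 (mod 53): write x = 3 + 15·t and require 3 + 15·t ≡ 8 (mod 53), i.e. 15·t ≡ 8 − 3 ≡ 5 (mod 53). Since 15^(−1) ≡ 46 (mod 53), t ≡ 46·5 ≡ 18 (mod 53). So x ≡ 3 + 15·18 = 273 (mod 795).
  Combine with x ≡ 16 (mod 46): write x = 273 + 795·t and require 273 + 795·t ≡ 16 (mod 46), i.e. 795·t ≡ 16 − 273 ≡ 19 (mod 46). Since 795^(−1) ≡ 39 (mod 46) (795 ≡ 13 (mod 46)), t ≡ 39·19 ≡ 5 (mod 46). So x ≡ 273 + 795·5 = 4248 (mod 36570).
Unique solution in [0, 36570): x = 4248.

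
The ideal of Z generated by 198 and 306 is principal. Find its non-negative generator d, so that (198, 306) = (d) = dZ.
In the PID Z, (a, b) is generated by gcd(a, b). Compute gcd(306, 198) with the extended Euclidean algorithm, tracking rows (r, s, t) with s·306 + t·198 = r:
  row A: (306, 1, 0)   [1·306 + 0·198 = 306]
  row B: (198, 0, 1)   [0·306 + 1·198 = 198]
  306 = 1·198 + 108   → row C = row A − 1·row B = (108, 1, −1)   [check: 1·306 − 1·198 = 108]
  198 = 1·108 + 90   → row D = row B − 1·row C = (90, −1, 2)   [check: −1·306 + 2·198 = 90]
  108 = 1·90 + 18   → row E = row C − 1·row D = (18, 2, −3)   [check: 2·306 − 3·198 = 18]
  90 = 5·18 + 0   → remainder 0, stop. gcd = 18 (last nonzero row E).
So gcd(198, 306) = 18, with Bézout identity 2·306 − 3·198 = 18. Containment (⊇): the Bézout identity exhibits 18 as an element of (198, 306), giving (18) ⊆ (198, 306). Containment (⊆): since 18 | 198 and 18 | 306 (198 = 18·11, 306 = 18·17), every Z-linear combination of 198 and 306 is divisible by 18, so (198, 306) ⊆ (18). Therefore (198, 306) = (18), d = 18.

Final answer: (198, 306) = (18); d = 18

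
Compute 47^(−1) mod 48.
Apply the extended Euclidean algorithm to (48, 47), tracking rows (r, s, t) with s·48 + t·47 = r. Each division r_prev = q·r_cur + r_new produces the new row as (previous row) − q·(current row):
  row A: (48, 1, 0)   [1·48 + 0·47 = 48]
  row B: (47, 0, 1)   [0·48 + 1·47 = 47]
  48 = 1·47 + 1   → row C = row A − 1·row B = (1, 1, −1)   [check: 1·48 − 1·47 = 1]
  47 = 47·1 + 0   → remainder 0, stop. gcd = 1 (last nonzero row C).
The gcd is 1, so 47 is invertible mod 48. The last nonzero row gives 1·48 − 1·47 = 1, so t = −1. So 47^(−1) ≡ −1 ≡ 47 (mod 48). Verify: 47 · 47 = 2209 ≡ 1 (mod 48). ✓

Final answer: 47^(−1) ≡ 47 (mod 48)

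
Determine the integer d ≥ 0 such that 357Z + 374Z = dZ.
(357, 374) = (17); d = 17

In the PID Z, (a, b) is generated by gcd(a, b). Compute gcd(374, 357) with the extended Euclidean algorithm, tracking rows (r, s, t) with s·374 + t·357 = r:
  row A: (374, 1, 0)   [1·374 + 0·357 = 374]
  row B: (357, 0, 1)   [0·374 + 1·357 = 357]
  374 = 1·357 + 17   → row C = row A − 1·row B = (17, 1, −1)   [check: 1·374 − 1·357 = 17]
  357 = 21·17 + 0   → remainder 0, stop. gcd = 17 (last nonzero row C).
So gcd(357, 374) = 17, with Bézout identity 1·374 − 1·357 = 17. Containment (⊇): the Bézout identity exhibits 17 as an element of (357, 374), giving (17) ⊆ (357, 374). Containment (⊆): since 17 | 357 and 17 | 374 (357 = 17·21, 374 = 17·22), every Z-linear combination of 357 and 374 is divisible by 17, so (357, 374) ⊆ (17). Therefore (357, 374) = (17), d = 17.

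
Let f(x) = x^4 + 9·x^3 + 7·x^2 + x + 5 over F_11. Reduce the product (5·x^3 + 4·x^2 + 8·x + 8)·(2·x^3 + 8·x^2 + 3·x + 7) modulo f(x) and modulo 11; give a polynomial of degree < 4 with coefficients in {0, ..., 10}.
Multiply as integer polynomials: a · b = 10·x^6 + 48·x^5 + 63·x^4 + 127·x^3 + 116·x^2 + 80·x + 56. Reducing coefficients mod 11: a · b ≡ 10·x^6 + 4·x^5 + 8·x^4 + 6·x^3 + 6·x^2 + 3·x + 1. Now divide by f(x) = x^4 + 9·x^3 + 7·x^2 + x + 5 in F_11[x], eliminating the leading term at each step:
  leading term 10·x^6: subtract (10·x^2)·f(x) = 10·x^6 + 2·x^5 + 4·x^4 + 10·x^3 + 6·x^2, leaving 2·x^5 + 4·x^4 + 7·x^3 + 3·x + 1 (coefficients mod 11)
  leading term 2·x^5: subtract (2·x)·f(x) = 2·x^5 + 7·x^4 + 3·x^3 + 2·x^2 + 10·x, leaving 8·x^4 + 4·x^3 + 9·x^2 + 4·x + 1 (coefficients mod 11)
  leading term 8·x^4: subtract (8)·f(x) = 8·x^4 + 6·x^3 + x^2 + 8·x + 7, leaving 9·x^3 + 8·x^2 + 7·x + 5 (coefficients mod 11)
The degree is now < 4, so this is the remainder. Hence a · b ≡ 9·x^3 + 8·x^2 + 7·x + 5 in F_11[x]/(f).

Final answer: a · b ≡ 9·x^3 + 8·x^2 + 7·x + 5 (mod f(x))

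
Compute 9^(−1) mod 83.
9^(−1) ≡ 37 (mod 83)

Apply the extended Euclidean algorithm to (83, 9), tracking rows (r, s, t) with s·83 + t·9 = r. Each division r_prev = q·r_cur + r_new produces the new row as (previous row) − q·(current row):
  row A: (83, 1, 0)   [1·83 + 0·9 = 83]
  row B: (9, 0, 1)   [0·83 + 1·9 = 9]
  83 = 9·9 + 2   → row C = row A − 9·row B = (2, 1, −9)   [check: 1·83 − 9·9 = 2]
  9 = 4·2 + 1   → row D = row B − 4·row C = (1, −4, 37)   [check: −4·83 + 37·9 = 1]
  2 = 2·1 + 0   → remainder 0, stop. gcd = 1 (last nonzero row D).
The gcd is 1, so 9 is invertible mod 83. The last nonzero row gives −4·83 + 37·9 = 1, so t = 37. So 9^(−1) ≡ 37 (mod 83). Verify: 9 · 37 = 333 ≡ 1 (mod 83). ✓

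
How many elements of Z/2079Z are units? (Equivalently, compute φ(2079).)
An element a ∈ Z/2079Z is a unit iff gcd(a, 2079) = 1, so the number of units is φ(2079). φ is multiplicative, with φ(p^e) = p^e − p^(e−1). Factorise 2079 = 3^3 · 7 · 11. Then
  φ(2079) = (3^3 − 3^2) · (7 − 1) · (11 − 1) = 18 · 6 · 10 = 1080.

Final answer: Z/2079Z has φ(2079) = 1080 units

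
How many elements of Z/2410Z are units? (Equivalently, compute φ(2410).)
An element a ∈ Z/2410Z is a unit iff gcd(a, 2410) = 1, so the number of units is φ(2410). φ is multiplicative, with φ(p^e) = p^e − p^(e−1). Factorise 2410 = 2 · 5 · 241. Then
  φ(2410) = (2 − 1) · (5 − 1) · (241 − 1) = 1 · 4 · 240 = 960.

Final answer: Z/2410Z has φ(2410) = 960 units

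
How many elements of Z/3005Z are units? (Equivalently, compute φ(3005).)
Z/3005Z has φ(3005) = 2400 units

An element a ∈ Z/3005Z is a unit iff gcd(a, 3005) = 1, so the number of units is φ(3005). φ is multiplicative, with φ(p^e) = p^e − p^(e−1). Factorise 3005 = 5 · 601. Then
  φ(3005) = (5 − 1) · (601 − 1) = 4 · 600 = 2400.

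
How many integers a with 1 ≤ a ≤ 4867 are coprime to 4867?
4680

The number of a ∈ {1, ..., 4867} with gcd(a, 4867) = 1 is by definition Euler's totient φ(4867). φ is multiplicative, with φ(p^e) = p^e − p^(e−1). Factorise 4867 = 31 · 157. Then
  φ(4867) = (31 − 1) · (157 − 1) = 30 · 156 = 4680.
So there are 4680 such integers.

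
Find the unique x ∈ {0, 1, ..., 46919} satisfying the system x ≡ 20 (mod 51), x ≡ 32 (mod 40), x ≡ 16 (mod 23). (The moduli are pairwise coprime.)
The moduli 51, 40, 23 are pairwise coprime, so by the CRT there is a unique solution mod 51·40·23 = 46920.
Solve by successive substitution. Start with x ≡ 20 (mod 51).
  Combine with x ≡ 32 (mod 40): write x = 20 + 51·t and require 20 + 51·t ≡ 32 (mod 40), i.e. 51·t ≡ 32 − 20 ≡ 12 (mod 40). Since 51^(−1) ≡ 11 (mod 40) (51 ≡ 11 (mod 40)), t ≡ 11·12 ≡ 12 (mod 40). So x ≡ 20 + 51·12 = 632 (mod 2040).
  Combine with x ≡ 16 (mod 23): write x = 632 + 2040·t and require 632 + 2040·t ≡ 16 (mod 23), i.e. 2040·t ≡ 16 − 632 ≡ 5 (mod 23). Since 2040^(−1) ≡ 13 (mod 23) (2040 ≡ 16 (mod 23)), t ≡ 13·5 ≡ 19 (mod 23). So x ≡ 632 + 2040·19 = 39392 (mod 46920).
Unique solution in [0, 46920): x = 39392.

Final answer: x ≡ 39392 (mod 46920); the representative in [0, 46920) is 39392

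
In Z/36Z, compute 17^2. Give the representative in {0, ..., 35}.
Use repeated squaring. Binary(2) = 10. Walk through the bits of the exponent 2 left-to-right: at each bit after the leading one, square the running value, then multiply by 17 if the bit is 1 (always reducing mod 36):
  bit 1 = 1 (leading): start with 17.
  bit 2 = 0: square 17^2 = 289 ≡ 1 (mod 36).
Final value: 17^2 ≡ 1 (mod 36).

Final answer: 1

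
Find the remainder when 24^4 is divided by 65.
16

Use repeated squaring. Binary(4) = 100. Walk through the bits of the exponent 4 left-to-right: at each bit after the leading one, square the running value, then multiply by 24 if the bit is 1 (always reducing mod 65):
  bit 1 = 1 (leading): start with 24.
  bit 2 = 0: square 24^2 = 576 ≡ 56 (mod 65).
  bit 3 = 0: square 56^2 = 3136 ≡ 16 (mod 65).
Final value: 24^4 ≡ 16 (mod 65).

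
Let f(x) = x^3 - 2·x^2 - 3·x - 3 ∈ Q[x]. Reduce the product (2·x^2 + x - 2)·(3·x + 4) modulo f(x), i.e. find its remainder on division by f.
First multiply in Q[x] without reducing: a · b = 6·x^3 + 11·x^2 - 2·x - 8. Now divide by f(x) = x^3 - 2·x^2 - 3·x - 3, eliminating the leading term at each step:
  leading term 6·x^3: subtract (6)·f(x) = 6·x^3 - 12·x^2 - 18·x - 18, leaving 23·x^2 + 16·x + 10
The degree is now < 3, so this is the remainder. Hence a · b ≡ 23·x^2 + 16·x + 10 in Q[x]/(f).

Final answer: a · b ≡ 23·x^2 + 16·x + 10 (mod f(x))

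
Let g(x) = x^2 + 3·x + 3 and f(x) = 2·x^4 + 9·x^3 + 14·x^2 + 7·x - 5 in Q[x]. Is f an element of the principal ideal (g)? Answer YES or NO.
In Q[x] the ideal (g) consists of all multiples of g, so f ∈ (g) iff g | f, i.e. iff the remainder of f on division by g is 0. Divide f by g (g is monic, so eliminate the leading term of the running remainder at each step):
  leading term 2·x^4: subtract (2·x^2)·g(x) = 2·x^4 + 6·x^3 + 6·x^2, leaving 3·x^3 + 8·x^2 + 7·x - 5
  leading term 3·x^3: subtract (3·x)·g(x) = 3·x^3 + 9·x^2 + 9·x, leaving -x^2 - 2·x - 5
  leading term -x^2: subtract (-1)·g(x) = -x^2 - 3·x - 3, leaving x - 2
The remainder r(x) = x - 2 ≠ 0 (and deg r < deg g), so g ∤ f, i.e. f ∉ (g).

Final answer: NO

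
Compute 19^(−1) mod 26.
19^(−1) ≡ 11 (mod 26)

Apply the extended Euclidean algorithm to (26, 19), tracking rows (r, s, t) with s·26 + t·19 = r. Each division r_prev = q·r_cur + r_new produces the new row as (previous row) − q·(current row):
  row A: (26, 1, 0)   [1·26 + 0·19 = 26]
  row B: (19, 0, 1)   [0·26 + 1·19 = 19]
  26 = 1·19 + 7   → row C = row A − 1·row B = (7, 1, −1)   [check: 1·26 − 1·19 = 7]
  19 = 2·7 + 5   → row D = row B − 2·row C = (5, −2, 3)   [check: −2·26 + 3·19 = 5]
  7 = 1·5 + 2   → row E = row C − 1·row D = (2, 3, −4)   [check: 3·26 − 4·19 = 2]
  5 = 2·2 + 1   → row F = row D − 2·row E = (1, −8, 11)   [check: −8·26 + 11·19 = 1]
  2 = 2·1 + 0   → remainder 0, stop. gcd = 1 (last nonzero row F).
The gcd is 1, so 19 is invertible mod 26. The last nonzero row gives −8·26 + 11·19 = 1, so t = 11. So 19^(−1) ≡ 11 (mod 26). Verify: 19 · 11 = 209 ≡ 1 (mod 26). ✓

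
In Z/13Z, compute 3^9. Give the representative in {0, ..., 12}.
1

Use repeated squaring. Binary(9) = 1001. Walk through the bits of the exponent 9 left-to-right: at each bit after the leading one, square the running value, then multiply by 3 if the bit is 1 (always reducing mod 13):
  bit 1 = 1 (leading): start with 3.
  bit 2 = 0: square 3^2 = 9 (mod 13).
  bit 3 = 0: square 9^2 = 81 ≡ 3 (mod 13).
  bit 4 = 1: square 3^2 = 9; bit is 1, so multiply 9·3 = 27 ≡ 1 (mod 13).
Final value: 3^9 ≡ 1 (mod 13).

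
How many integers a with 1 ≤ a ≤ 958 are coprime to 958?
478

The number of a ∈ {1, ..., 958} with gcd(a, 958) = 1 is by definition Euler's totient φ(958). φ is multiplicative, with φ(p^e) = p^e − p^(e−1). Factorise 958 = 2 · 479. Then
  φ(958) = (2 − 1) · (479 − 1) = 1 · 478 = 478.
So there are 478 such integers.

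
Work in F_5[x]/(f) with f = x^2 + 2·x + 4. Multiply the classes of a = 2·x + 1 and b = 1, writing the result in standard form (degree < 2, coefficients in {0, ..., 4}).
Multiply as integer polynomials: a · b = 2·x + 1. Reducing coefficients mod 5: a · b ≡ 2·x + 1. This already has degree < 2, so no reduction by f is needed. Hence a · b ≡ 2·x + 1 in F_5[x]/(f).

Final answer: a · b ≡ 2·x + 1 (mod f(x))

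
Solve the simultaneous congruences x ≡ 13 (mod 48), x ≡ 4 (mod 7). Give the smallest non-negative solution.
The moduli 48, 7 are pairwise coprime, so by the CRT there is a unique solution mod 48·7 = 336.
Solve by successive substitution. Start with x ≡ 13 (mod 48).
  Combine with x ≡ 4 (mod 7): write x = 13 + 48·t and require 13 + 48·t ≡ 4 (mod 7), i.e. 48·t ≡ 4 − 13 ≡ 5 (mod 7). Since 48^(−1) ≡ 6 (mod 7) (48 ≡ 6 (mod 7)), t ≡ 6·5 ≡ 2 (mod 7). So x ≡ 13 + 48·2 = 109 (mod 336).
Unique solution in [0, 336): x = 109.

Final answer: x ≡ 109 (mod 336); the representative in [0, 336) is 109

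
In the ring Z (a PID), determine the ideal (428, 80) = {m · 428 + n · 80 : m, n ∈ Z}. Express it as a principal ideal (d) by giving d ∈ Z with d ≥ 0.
In the PID Z, (a, b) is generated by gcd(a, b). Compute gcd(428, 80) with the extended Euclidean algorithm, tracking rows (r, s, t) with s·428 + t·80 = r:
  row A: (428, 1, 0)   [1·428 + 0·80 = 428]
  row B: (80, 0, 1)   [0·428 + 1·80 = 80]
  428 = 5·80 + 28   → row C = row A − 5·row B = (28, 1, −5)   [check: 1·428 − 5·80 = 28]
  80 = 2·28 + 24   → row D = row B − 2·row C = (24, −2, 11)   [check: −2·428 + 11·80 = 24]
  28 = 1·24 + 4   → row E = row C − 1·row D = (4, 3, −16)   [check: 3·428 − 16·80 = 4]
  24 = 6·4 + 0   → remainder 0, stop. gcd = 4 (last nonzero row E).
So gcd(428, 80) = 4, with Bézout identity 3·428 − 16·80 = 4. Containment (⊇): the Bézout identity exhibits 4 as an element of (428, 80), giving (4) ⊆ (428, 80). Containment (⊆): since 4 | 428 and 4 | 80 (428 = 4·107, 80 = 4·20), every Z-linear combination of 428 and 80 is divisible by 4, so (428, 80) ⊆ (4). Therefore (428, 80) = (4), d = 4.

Final answer: (428, 80) = (4); d = 4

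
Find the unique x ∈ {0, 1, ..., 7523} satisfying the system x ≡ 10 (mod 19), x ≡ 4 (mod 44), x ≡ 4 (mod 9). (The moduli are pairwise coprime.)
The moduli 19, 44, 9 are pairwise coprime, so by the CRT there is a unique solution mod 19·44·9 = 7524.
Solve by successive substitution. Start with x ≡ 10 (mod 19).
  Combine with x ≡ 4 (mod 44): write x = 10 + 19·t and require 10 + 19·t ≡ 4 (mod 44), i.e. 19·t ≡ 4 − 10 ≡ 38 (mod 44). Since 19^(−1) ≡ 7 (mod 44), t ≡ 7·38 ≡ 2 (mod 44). So x ≡ 10 + 19·2 = 48 (mod 836).
  Combine with x ≡ 4 (mod 9): write x = 48 + 836·t and require 48 + 836·t ≡ 4 (mod 9), i.e. 836·t ≡ 4 − 48 ≡ 1 (mod 9). Since 836^(−1) ≡ 8 (mod 9) (836 ≡ 8 (mod 9)), t ≡ 8·1 ≡ 8 (mod 9). So x ≡ 48 + 836·8 = 6736 (mod 7524).
Unique solution in [0, 7524): x = 6736.

Final answer: x ≡ 6736 (mod 7524); the representative in [0, 7524) is 6736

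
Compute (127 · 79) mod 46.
Reduce the factors first: 127 ≡ 35, 79 ≡ 33 (mod 46), so 127 · 79 ≡ 35 · 33 (mod 46). 35 · 33 = 1155. Dividing by 46: 1155 = 25·46 + 5. So (127 · 79) mod 46 = 5.

Final answer: 5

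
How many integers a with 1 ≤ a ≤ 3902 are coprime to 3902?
The number of a ∈ {1, ..., 3902} with gcd(a, 3902) = 1 is by definition Euler's totient φ(3902). φ is multiplicative, with φ(p^e) = p^e − p^(e−1). Factorise 3902 = 2 · 1951. Then
  φ(3902) = (2 − 1) · (1951 − 1) = 1 · 1950 = 1950.
So there are 1950 such integers.

Final answer: 1950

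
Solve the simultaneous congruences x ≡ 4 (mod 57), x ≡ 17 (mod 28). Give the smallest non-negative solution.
The moduli 57, 28 are pairwise coprime, so by the CRT there is a unique solution mod 57·28 = 1596.
Solve by successive substitution. Start with x ≡ 4 (mod 57).
  Combine with x ≡ 17 (mod 28): write x = 4 + 57·t and require 4 + 57·t ≡ 17 (mod 28), i.e. 57·t ≡ 17 − 4 ≡ 13 (mod 28). Since 57^(−1) ≡ 1 (mod 28) (57 ≡ 1 (mod 28)), t ≡ 1·13 ≡ 13 (mod 28). So x ≡ 4 + 57·13 = 745 (mod 1596).
Unique solution in [0, 1596): x = 745.

Final answer: x ≡ 745 (mod 1596); the representative in [0, 1596) is 745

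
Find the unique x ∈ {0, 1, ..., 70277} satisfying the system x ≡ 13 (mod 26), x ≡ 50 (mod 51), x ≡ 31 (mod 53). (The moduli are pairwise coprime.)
The moduli 26, 51, 53 are pairwise coprime, so by the CRT there is a unique solution mod 26·51·53 = 70278.
Solve by successive substitution. Start with x ≡ 13 (mod 26).
  Combine with x ≡ 50 (mod 51): write x = 13 + 26·t and require 13 + 26·t ≡ 50 (mod 51), i.e. 26·t ≡ 50 − 13 ≡ 37 (mod 51). Since 26^(−1) ≡ 2 (mod 51), t ≡ 2·37 ≡ 23 (mod 51). So x ≡ 13 + 26·23 = 611 (mod 1326).
  Combine with x ≡ 31 (mod 53): write x = 611 + 1326·t and require 611 + 1326·t ≡ 31 (mod 53), i.e. 1326·t ≡ 31 − 611 ≡ 3 (mod 53). Since 1326^(−1) ≡ 1 (mod 53) (1326 ≡ 1 (mod 53)), t ≡ 1·3 ≡ 3 (mod 53). So x ≡ 611 + 1326·3 = 4589 (mod 70278).
Unique solution in [0, 70278): x = 4589.

Final answer: x ≡ 4589 (mod 70278); the representative in [0, 70278) is 4589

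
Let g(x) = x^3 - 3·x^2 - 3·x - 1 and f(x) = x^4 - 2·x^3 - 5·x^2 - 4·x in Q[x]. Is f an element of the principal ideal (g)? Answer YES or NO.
In Q[x] the ideal (g) consists of all multiples of g, so f ∈ (g) iff g | f, i.e. iff the remainder of f on division by g is 0. Divide f by g (g is monic, so eliminate the leading term of the running remainder at each step):
  leading term x^4: subtract (x)·g(x) = x^4 - 3·x^3 - 3·x^2 - x, leaving x^3 - 2·x^2 - 3·x
  leading term x^3: subtract (1)·g(x) = x^3 - 3·x^2 - 3·x - 1, leaving x^2 + 1
The remainder r(x) = x^2 + 1 ≠ 0 (and deg r < deg g), so g ∤ f, i.e. f ∉ (g).

Final answer: NO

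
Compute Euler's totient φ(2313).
φ(2313) = 1536

φ is multiplicative, with φ(p^e) = p^e − p^(e−1). Factorise 2313 = 3^2 · 257. Then
  φ(2313) = (3^2 − 3^1) · (257 − 1) = 6 · 256 = 1536.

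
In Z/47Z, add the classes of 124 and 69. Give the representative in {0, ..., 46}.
Reduce the summands first: 124 ≡ 30, 69 ≡ 22 (mod 47), so 124 + 69 ≡ 30 + 22 (mod 47). 30 + 22 = 52; 52 = 1·47 + 5, so (124 + 69) mod 47 = 5.

Final answer: 5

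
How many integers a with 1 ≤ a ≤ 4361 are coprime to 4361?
The number of a ∈ {1, ..., 4361} with gcd(a, 4361) = 1 is by definition Euler's totient φ(4361). φ is multiplicative, with φ(p^e) = p^e − p^(e−1). Factorise 4361 = 7^2 · 89. Then
  φ(4361) = (7^2 − 7^1) · (89 − 1) = 42 · 88 = 3696.
So there are 3696 such integers.

Final answer: 3696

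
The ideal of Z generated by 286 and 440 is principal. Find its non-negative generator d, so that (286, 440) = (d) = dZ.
In the PID Z, (a, b) is generated by gcd(a, b). Compute gcd(440, 286) with the extended Euclidean algorithm, tracking rows (r, s, t) with s·440 + t·286 = r:
  row A: (440, 1, 0)   [1·440 + 0·286 = 440]
  row B: (286, 0, 1)   [0·440 + 1·286 = 286]
  440 = 1·286 + 154   → row C = row A − 1·row B = (154, 1, −1)   [check: 1·440 − 1·286 = 154]
  286 = 1·154 + 132   → row D = row B − 1·row C = (132, −1, 2)   [check: −1·440 + 2·286 = 132]
  154 = 1·132 + 22   → row E = row C − 1·row D = (22, 2, −3)   [check: 2·440 − 3·286 = 22]
  132 = 6·22 + 0   → remainder 0, stop. gcd = 22 (last nonzero row E).
So gcd(286, 440) = 22, with Bézout identity 2·440 − 3·286 = 22. Containment (⊇): the Bézout identity exhibits 22 as an element of (286, 440), giving (22) ⊆ (286, 440). Containment (⊆): since 22 | 286 and 22 | 440 (286 = 22·13, 440 = 22·20), every Z-linear combination of 286 and 440 is divisible by 22, so (286, 440) ⊆ (22). Therefore (286, 440) = (22), d = 22.

Final answer: (286, 440) = (22); d = 22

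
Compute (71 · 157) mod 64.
Reduce the factors first: 71 ≡ 7, 157 ≡ 29 (mod 64), so 71 · 157 ≡ 7 · 29 (mod 64). 7 · 29 = 203. Dividing by 64: 203 = 3·64 + 11. So (71 · 157) mod 64 = 11.

Final answer: 11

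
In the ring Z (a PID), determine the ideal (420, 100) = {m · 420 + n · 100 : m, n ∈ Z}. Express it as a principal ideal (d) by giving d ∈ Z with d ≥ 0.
In the PID Z, (a, b) is generated by gcd(a, b). Compute gcd(420, 100) with the extended Euclidean algorithm, tracking rows (r, s, t) with s·420 + t·100 = r:
  row A: (420, 1, 0)   [1·420 + 0·100 = 420]
  row B: (100, 0, 1)   [0·420 + 1·100 = 100]
  420 = 4·100 + 20   → row C = row A − 4·row B = (20, 1, −4)   [check: 1·420 − 4·100 = 20]
  100 = 5·20 + 0   → remainder 0, stop. gcd = 20 (last nonzero row C).
So gcd(420, 100) = 20, with Bézout identity 1·420 − 4·100 = 20. Containment (⊇): the Bézout identity exhibits 20 as an element of (420, 100), giving (20) ⊆ (420, 100). Containment (⊆): since 20 | 420 and 20 | 100 (420 = 20·21, 100 = 20·5), every Z-linear combination of 420 and 100 is divisible by 20, so (420, 100) ⊆ (20). Therefore (420, 100) = (20), d = 20.

Final answer: (420, 100) = (20); d = 20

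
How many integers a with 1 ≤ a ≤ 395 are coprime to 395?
312

The number of a ∈ {1, ..., 395} with gcd(a, 395) = 1 is by definition Euler's totient φ(395). φ is multiplicative, with φ(p^e) = p^e − p^(e−1). Factorise 395 = 5 · 79. Then
  φ(395) = (5 − 1) · (79 − 1) = 4 · 78 = 312.
So there are 312 such integers.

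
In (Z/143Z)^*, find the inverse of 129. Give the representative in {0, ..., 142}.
Apply the extended Euclidean algorithm to (143, 129), tracking rows (r, s, t) with s·143 + t·129 = r. Each division r_prev = q·r_cur + r_new produces the new row as (previous row) − q·(current row):
  row A: (143, 1, 0)   [1·143 + 0·129 = 143]
  row B: (129, 0, 1)   [0·143 + 1·129 = 129]
  143 = 1·129 + 14   → row C = row A − 1·row B = (14, 1, −1)   [check: 1·143 − 1·129 = 14]
  129 = 9·14 + 3   → row D = row B − 9·row C = (3, −9, 10)   [check: −9·143 + 10·129 = 3]
  14 = 4·3 + 2   → row E = row C − 4·row D = (2, 37, −41)   [check: 37·143 − 41·129 = 2]
  3 = 1·2 + 1   → row F = row D − 1·row E = (1, −46, 51)   [check: −46·143 + 51·129 = 1]
  2 = 2·1 + 0   → remainder 0, stop. gcd = 1 (last nonzero row F).
The gcd is 1, so 129 is invertible mod 143. The last nonzero row gives −46·143 + 51·129 = 1, so t = 51. So 129^(−1) ≡ 51 (mod 143). Verify: 129 · 51 = 6579 ≡ 1 (mod 143). ✓

Final answer: 129^(−1) ≡ 51 (mod 143)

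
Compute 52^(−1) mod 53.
52^(−1) ≡ 52 (mod 53)

Apply the extended Euclidean algorithm to (53, 52), tracking rows (r, s, t) with s·53 + t·52 = r. Each division r_prev = q·r_cur + r_new produces the new row as (previous row) − q·(current row):
  row A: (53, 1, 0)   [1·53 + 0·52 = 53]
  row B: (52, 0, 1)   [0·53 + 1·52 = 52]
  53 = 1·52 + 1   → row C = row A − 1·row B = (1, 1, −1)   [check: 1·53 − 1·52 = 1]
  52 = 52·1 + 0   → remainder 0, stop. gcd = 1 (last nonzero row C).
The gcd is 1, so 52 is invertible mod 53. The last nonzero row gives 1·53 − 1·52 = 1, so t = −1. So 52^(−1) ≡ −1 ≡ 52 (mod 53). Verify: 52 · 52 = 2704 ≡ 1 (mod 53). ✓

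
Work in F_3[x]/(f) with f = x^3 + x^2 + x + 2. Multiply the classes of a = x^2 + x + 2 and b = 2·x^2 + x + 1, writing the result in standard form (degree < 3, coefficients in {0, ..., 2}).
a · b ≡ x (mod f(x))

Multiply as integer polynomials: a · b = 2·x^4 + 3·x^3 + 6·x^2 + 3·x + 2. Reducing coefficients mod 3: a · b ≡ 2·x^4 + 2. Now divide by f(x) = x^3 + x^2 + x + 2 in F_3[x], eliminating the leading term at each step:
  leading term 2·x^4: subtract (2·x)·f(x) = 2·x^4 + 2·x^3 + 2·x^2 + x, leaving x^3 + x^2 + 2·x + 2 (coefficients mod 3)
  leading term x^3: subtract (1)·f(x) = x^3 + x^2 + x + 2, leaving x (coefficients mod 3)
The degree is now < 3, so this is the remainder. Hence a · b ≡ x in F_3[x]/(f).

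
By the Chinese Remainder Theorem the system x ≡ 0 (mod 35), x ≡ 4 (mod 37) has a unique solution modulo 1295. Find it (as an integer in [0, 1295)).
The moduli 35, 37 are pairwise coprime, so by the CRT there is a unique solution mod 35·37 = 1295.
Solve by successive substitution. Start with x ≡ 0 (mod 35).
  Combine with x ≡ 4 (mod 37): write x = 35·t and require 35·t ≡ 4 (mod 37). Since 35^(−1) ≡ 18 (mod 37), t ≡ 18·4 ≡ 35 (mod 37). So x ≡ 35·35 = 1225 (mod 1295).
Unique solution in [0, 1295): x = 1225.

Final answer: x ≡ 1225 (mod 1295); the representative in [0, 1295) is 1225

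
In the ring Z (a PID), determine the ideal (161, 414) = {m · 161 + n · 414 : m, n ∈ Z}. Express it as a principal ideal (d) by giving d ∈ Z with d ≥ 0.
(161, 414) = (23); d = 23

In the PID Z, (a, b) is generated by gcd(a, b). Compute gcd(414, 161) with the extended Euclidean algorithm, tracking rows (r, s, t) with s·414 + t·161 = r:
  row A: (414, 1, 0)   [1·414 + 0·161 = 414]
  row B: (161, 0, 1)   [0·414 + 1·161 = 161]
  414 = 2·161 + 92   → row C = row A − 2·row B = (92, 1, −2)   [check: 1·414 − 2·161 = 92]
  161 = 1·92 + 69   → row D = row B − 1·row C = (69, −1, 3)   [check: −1·414 + 3·161 = 69]
  92 = 1·69 + 23   → row E = row C − 1·row D = (23, 2, −5)   [check: 2·414 − 5·161 = 23]
  69 = 3·23 + 0   → remainder 0, stop. gcd = 23 (last nonzero row E).
So gcd(161, 414) = 23, with Bézout identity 2·414 − 5·161 = 23. Containment (⊇): the Bézout identity exhibits 23 as an element of (161, 414), giving (23) ⊆ (161, 414). Containment (⊆): since 23 | 161 and 23 | 414 (161 = 23·7, 414 = 23·18), every Z-linear combination of 161 and 414 is divisible by 23, so (161, 414) ⊆ (23). Therefore (161, 414) = (23), d = 23.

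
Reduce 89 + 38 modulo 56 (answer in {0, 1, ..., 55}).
Reduce the summands first: 89 ≡ 33 (mod 56), so 89 + 38 ≡ 33 + 38 (mod 56). 33 + 38 = 71; 71 = 1·56 + 15, so (89 + 38) mod 56 = 15.

Final answer: 15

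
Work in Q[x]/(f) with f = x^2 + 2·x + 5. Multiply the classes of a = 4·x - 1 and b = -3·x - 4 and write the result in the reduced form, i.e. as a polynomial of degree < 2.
First multiply in Q[x] without reducing: a · b = -12·x^2 - 13·x + 4. Now divide by f(x) = x^2 + 2·x + 5, eliminating the leading term at each step:
  leading term -12·x^2: subtract (-12)·f(x) = -12·x^2 - 24·x - 60, leaving 11·x + 64
The degree is now < 2, so this is the remainder. Hence a · b ≡ 11·x + 64 in Q[x]/(f).

Final answer: a · b ≡ 11·x + 64 (mod f(x))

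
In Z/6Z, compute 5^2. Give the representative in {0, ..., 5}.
1

Use repeated squaring. Binary(2) = 10. Walk through the bits of the exponent 2 left-to-right: at each bit after the leading one, square the running value, then multiply by 5 if the bit is 1 (always reducing mod 6):
  bit 1 = 1 (leading): start with 5.
  bit 2 = 0: square 5^2 = 25 ≡ 1 (mod 6).
Final value: 5^2 ≡ 1 (mod 6).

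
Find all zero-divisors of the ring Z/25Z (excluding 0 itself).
An element a ∈ Z/25Z (with a ≠ 0) is a zero-divisor iff gcd(a, 25) > 1 (because a is a unit precisely when gcd(a, n) = 1, and in Z/nZ every nonzero, non-unit element is a zero-divisor). Scan a = 1, ..., 24 and keep those with gcd(a, 25) > 1:
  gcd(5, 25) = 5, gcd(10, 25) = 5, gcd(15, 25) = 5, gcd(20, 25) = 5.
All other a ∈ {1, ..., 24} have gcd(a, 25) = 1 and are units. So the nonzero zero-divisors are exactly the 4 values of a appearing in this scan.

Final answer: nonzero zero-divisors of Z/25Z = {5, 10, 15, 20}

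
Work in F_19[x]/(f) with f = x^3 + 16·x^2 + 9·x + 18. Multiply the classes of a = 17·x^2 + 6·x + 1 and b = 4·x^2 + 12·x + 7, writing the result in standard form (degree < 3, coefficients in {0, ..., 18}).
a · b ≡ 5·x^2 + 15·x + 2 (mod f(x))

Multiply as integer polynomials: a · b = 68·x^4 + 228·x^3 + 195·x^2 + 54·x + 7. Reducing coefficients mod 19: a · b ≡ 11·x^4 + 5·x^2 + 16·x + 7. Now divide by f(x) = x^3 + 16·x^2 + 9·x + 18 in F_19[x], eliminating the leading term at each step:
  leading term 11·x^4: subtract (11·x)·f(x) = 11·x^4 + 5·x^3 + 4·x^2 + 8·x, leaving 14·x^3 + x^2 + 8·x + 7 (coefficients mod 19)
  leading term 14·x^3: subtract (14)·f(x) = 14·x^3 + 15·x^2 + 12·x + 5, leaving 5·x^2 + 15·x + 2 (coefficients mod 19)
The degree is now < 3, so this is the remainder. Hence a · b ≡ 5·x^2 + 15·x + 2 in F_19[x]/(f).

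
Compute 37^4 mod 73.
32

Use repeated squaring. Binary(4) = 100. Walk through the bits of the exponent 4 left-to-right: at each bit after the leading one, square the running value, then multiply by 37 if the bit is 1 (always reducing mod 73):
  bit 1 = 1 (leading): start with 37.
  bit 2 = 0: square 37^2 = 1369 ≡ 55 (mod 73).
  bit 3 = 0: square 55^2 = 3025 ≡ 32 (mod 73).
Final value: 37^4 ≡ 32 (mod 73).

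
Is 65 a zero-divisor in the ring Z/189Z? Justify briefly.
NO

gcd(65, 189) = 1, so 65 is a unit in Z/189Z (it has a multiplicative inverse). A unit cannot be a zero-divisor: if 65·b ≡ 0 then multiplying both sides by 65^(−1) gives b ≡ 0. So 65 is not a zero-divisor.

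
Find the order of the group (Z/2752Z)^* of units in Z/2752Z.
(Z/2752Z)^* consists of the classes a with gcd(a, 2752) = 1, so its order is φ(2752). φ is multiplicative, with φ(p^e) = p^e − p^(e−1). Factorise 2752 = 2^6 · 43. Then
  φ(2752) = (2^6 − 2^5) · (43 − 1) = 32 · 42 = 1344.
Thus |(Z/2752Z)^*| = 1344.

Final answer: |(Z/2752Z)^*| = 1344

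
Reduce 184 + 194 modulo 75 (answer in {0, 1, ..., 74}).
3

Reduce the summands first: 184 ≡ 34, 194 ≡ 44 (mod 75), so 184 + 194 ≡ 34 + 44 (mod 75). 34 + 44 = 78; 78 = 1·75 + 3, so (184 + 194) mod 75 = 3.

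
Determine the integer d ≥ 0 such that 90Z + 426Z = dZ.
(90, 426) = (6); d = 6

In the PID Z, (a, b) is generated by gcd(a, b). Compute gcd(426, 90) with the extended Euclidean algorithm, tracking rows (r, s, t) with s·426 + t·90 = r:
  row A: (426, 1, 0)   [1·426 + 0·90 = 426]
  row B: (90, 0, 1)   [0·426 + 1·90 = 90]
  426 = 4·90 + 66   → row C = row A − 4·row B = (66, 1, −4)   [check: 1·426 − 4·90 = 66]
  90 = 1·66 + 24   → row D = row B − 1·row C = (24, −1, 5)   [check: −1·426 + 5·90 = 24]
  66 = 2·24 + 18   → row E = row C − 2·row D = (18, 3, −14)   [check: 3·426 − 14·90 = 18]
  24 = 1·18 + 6   → row F = row D − 1·row E = (6, −4, 19)   [check: −4·426 + 19·90 = 6]
  18 = 3·6 + 0   → remainder 0, stop. gcd = 6 (last nonzero row F).
So gcd(90, 426) = 6, with Bézout identity −4·426 + 19·90 = 6. Containment (⊇): the Bézout identity exhibits 6 as an element of (90, 426), giving (6) ⊆ (90, 426). Containment (⊆): since 6 | 90 and 6 | 426 (90 = 6·15, 426 = 6·71), every Z-linear combination of 90 and 426 is divisible by 6, so (90, 426) ⊆ (6). Therefore (90, 426) = (6), d = 6.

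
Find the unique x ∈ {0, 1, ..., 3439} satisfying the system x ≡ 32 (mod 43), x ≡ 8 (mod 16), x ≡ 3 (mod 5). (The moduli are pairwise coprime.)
x ≡ 3128 (mod 3440); the representative in [0, 3440) is 3128

The moduli 43, 16, 5 are pairwise coprime, so by the CRT there is a unique solution mod 43·16·5 = 3440.
Solve by successive substitution. Start with x ≡ 32 (mod 43).
  Combine with x ≡ 8 (mod 16): write x = 32 + 43·t and require 32 + 43·t ≡ 8 (mod 16), i.e. 43·t ≡ 8 − 32 ≡ 8 (mod 16). Since 43^(−1) ≡ 3 (mod 16) (43 ≡ 11 (mod 16)), t ≡ 3·8 ≡ 8 (mod 16). So x ≡ 32 + 43·8 = 376 (mod 688).
  Combine with x ≡ 3 (mod 5): write x = 376 + 688·t and require 376 + 688·t ≡ 3 (mod 5), i.e. 688·t ≡ 3 − 376 ≡ 2 (mod 5). Since 688^(−1) ≡ 2 (mod 5) (688 ≡ 3 (mod 5)), t ≡ 2·2 ≡ 4 (mod 5). So x ≡ 376 + 688·4 = 3128 (mod 3440).
Unique solution in [0, 3440): x = 3128.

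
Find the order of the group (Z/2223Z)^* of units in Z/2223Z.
(Z/2223Z)^* consists of the classes a with gcd(a, 2223) = 1, so its order is φ(2223). φ is multiplicative, with φ(p^e) = p^e − p^(e−1). Factorise 2223 = 3^2 · 13 · 19. Then
  φ(2223) = (3^2 − 3^1) · (13 − 1) · (19 − 1) = 6 · 12 · 18 = 1296.
Thus |(Z/2223Z)^*| = 1296.

Final answer: |(Z/2223Z)^*| = 1296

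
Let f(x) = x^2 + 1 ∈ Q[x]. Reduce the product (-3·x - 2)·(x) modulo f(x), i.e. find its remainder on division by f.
First multiply in Q[x] without reducing: a · b = -3·x^2 - 2·x. Now divide by f(x) = x^2 + 1, eliminating the leading term at each step:
  leading term -3·x^2: subtract (-3)·f(x) = -3·x^2 - 3, leaving 3 - 2·x
The degree is now < 2, so this is the remainder. Hence a · b ≡ 3 - 2·x in Q[x]/(f).

Final answer: a · b ≡ 3 - 2·x (mod f(x))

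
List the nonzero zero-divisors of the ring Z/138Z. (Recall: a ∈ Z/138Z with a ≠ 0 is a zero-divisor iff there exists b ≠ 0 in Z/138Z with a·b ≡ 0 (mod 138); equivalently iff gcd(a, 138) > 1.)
An element a ∈ Z/138Z (with a ≠ 0) is a zero-divisor iff gcd(a, 138) > 1 (because a is a unit precisely when gcd(a, n) = 1, and in Z/nZ every nonzero, non-unit element is a zero-divisor). Scan a = 1, ..., 137 and keep those with gcd(a, 138) > 1:
  gcd(2, 138) = 2, gcd(3, 138) = 3, gcd(4, 138) = 2, gcd(6, 138) = 6, gcd(8, 138) = 2, gcd(9, 138) = 3, gcd(10, 138) = 2, gcd(12, 138) = 6, gcd(14, 138) = 2, gcd(15, 138) = 3, gcd(16, 138) = 2, gcd(18, 138) = 6, gcd(20, 138) = 2, gcd(21, 138) = 3, gcd(22, 138) = 2, gcd(23, 138) = 23, gcd(24, 138) = 6, gcd(26, 138) = 2, gcd(27, 138) = 3, gcd(28, 138) = 2, gcd(30, 138) = 6, gcd(32, 138) = 2, gcd(33, 138) = 3, gcd(34, 138) = 2, gcd(36, 138) = 6, gcd(38, 138) = 2, gcd(39, 138) = 3, gcd(40, 138) = 2, gcd(42, 138) = 6, gcd(44, 138) = 2, gcd(45, 138) = 3, gcd(46, 138) = 46, gcd(48, 138) = 6, gcd(50, 138) = 2, gcd(51, 138) = 3, gcd(52, 138) = 2, gcd(54, 138) = 6, gcd(56, 138) = 2, gcd(57, 138) = 3, gcd(58, 138) = 2, gcd(60, 138) = 6, gcd(62, 138) = 2, gcd(63, 138) = 3, gcd(64, 138) = 2, gcd(66, 138) = 6, gcd(68, 138) = 2, gcd(69, 138) = 69, gcd(70, 138) = 2, gcd(72, 138) = 6, gcd(74, 138) = 2, gcd(75, 138) = 3, gcd(76, 138) = 2, gcd(78, 138) = 6, gcd(80, 138) = 2, gcd(81, 138) = 3, gcd(82, 138) = 2, gcd(84, 138) = 6, gcd(86, 138) = 2, gcd(87, 138) = 3, gcd(88, 138) = 2, gcd(90, 138) = 6, gcd(92, 138) = 46, gcd(93, 138) = 3, gcd(94, 138) = 2, gcd(96, 138) = 6, gcd(98, 138) = 2, gcd(99, 138) = 3, gcd(100, 138) = 2, gcd(102, 138) = 6, gcd(104, 138) = 2, gcd(105, 138) = 3, gcd(106, 138) = 2, gcd(108, 138) = 6, gcd(110, 138) = 2, gcd(111, 138) = 3, gcd(112, 138) = 2, gcd(114, 138) = 6, gcd(115, 138) = 23, gcd(116, 138) = 2, gcd(117, 138) = 3, gcd(118, 138) = 2, gcd(120, 138) = 6, gcd(122, 138) = 2, gcd(123, 138) = 3, gcd(124, 138) = 2, gcd(126, 138) = 6, gcd(128, 138) = 2, gcd(129, 138) = 3, gcd(130, 138) = 2, gcd(132, 138) = 6, gcd(134, 138) = 2, gcd(135, 138) = 3, gcd(136, 138) = 2.
All other a ∈ {1, ..., 137} have gcd(a, 138) = 1 and are units. So the nonzero zero-divisors are exactly the 93 values of a appearing in this scan.

Final answer: nonzero zero-divisors of Z/138Z = {2, 3, 4, 6, 8, 9, 10, 12, 14, 15, 16, 18, 20, 21, 22, 23, 24, 26, 27, 28, 30, 32, 33, 34, 36, 38, 39, 40, 42, 44, 45, 46, 48, 50, 51, 52, 54, 56, 57, 58, 60, 62, 63, 64, 66, 68, 69, 70, 72, 74, 75, 76, 78, 80, 81, 82, 84, 86, 87, 88, 90, 92, 93, 94, 96, 98, 99, 100, 102, 104, 105, 106, 108, 110, 111, 112, 114, 115, 116, 117, 118, 120, 122, 123, 124, 126, 128, 129, 130, 132, 134, 135, 136}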